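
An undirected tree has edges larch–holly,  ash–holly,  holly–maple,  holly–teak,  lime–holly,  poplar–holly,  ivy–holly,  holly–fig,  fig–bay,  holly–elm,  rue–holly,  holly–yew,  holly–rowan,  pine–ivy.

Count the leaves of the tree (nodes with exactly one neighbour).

12

Exactly 12 nodes have a single neighbour: ash, bay, elm, larch, lime, maple, pine, poplar, rowan, rue, teak, yew.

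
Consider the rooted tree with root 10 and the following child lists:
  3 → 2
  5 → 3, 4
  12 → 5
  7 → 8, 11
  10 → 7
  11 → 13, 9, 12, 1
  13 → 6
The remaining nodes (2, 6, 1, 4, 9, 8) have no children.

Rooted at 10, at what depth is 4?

5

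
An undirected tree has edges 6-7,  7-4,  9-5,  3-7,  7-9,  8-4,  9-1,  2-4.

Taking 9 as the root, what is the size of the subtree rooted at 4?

3

Descendants of 4 (including itself): 4, 8, 2. That's 3.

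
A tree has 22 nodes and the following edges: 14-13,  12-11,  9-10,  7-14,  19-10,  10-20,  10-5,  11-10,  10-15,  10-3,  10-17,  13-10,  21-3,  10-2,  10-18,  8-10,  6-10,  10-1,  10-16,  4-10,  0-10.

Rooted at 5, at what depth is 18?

2

5–10–18 — 2 edges.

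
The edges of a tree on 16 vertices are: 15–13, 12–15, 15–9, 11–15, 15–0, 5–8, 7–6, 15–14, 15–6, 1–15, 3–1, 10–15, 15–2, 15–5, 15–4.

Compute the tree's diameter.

A longest path is 3-1-15-5-8, with 4 edges.

4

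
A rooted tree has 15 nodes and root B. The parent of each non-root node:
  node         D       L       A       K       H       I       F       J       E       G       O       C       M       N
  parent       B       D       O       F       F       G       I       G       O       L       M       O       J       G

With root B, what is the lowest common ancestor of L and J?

L

L's ancestor chain is L, D, B and J's is J, G, L, D, B; they first meet at L.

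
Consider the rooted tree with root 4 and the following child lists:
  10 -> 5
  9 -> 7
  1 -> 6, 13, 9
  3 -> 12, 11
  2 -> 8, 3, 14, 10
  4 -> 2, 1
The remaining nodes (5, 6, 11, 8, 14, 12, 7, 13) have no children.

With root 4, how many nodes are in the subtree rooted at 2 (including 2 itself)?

The subtree rooted at 2 contains: 2, 14, 10, 3, 8, 5, 11, 12 — 8 nodes.

8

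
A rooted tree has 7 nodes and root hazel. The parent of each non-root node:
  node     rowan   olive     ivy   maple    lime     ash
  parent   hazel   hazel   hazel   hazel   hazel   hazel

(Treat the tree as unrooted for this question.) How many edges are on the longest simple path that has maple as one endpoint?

2

A farthest node from maple is olive (ivy, lime, rowan, ash also at distance 2).
The path maple-hazel-olive has 2 edges.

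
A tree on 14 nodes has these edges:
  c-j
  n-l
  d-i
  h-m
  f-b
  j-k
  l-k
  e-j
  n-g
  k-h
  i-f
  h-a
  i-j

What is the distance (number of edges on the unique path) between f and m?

Walking from f: f – i – j – k – h – m. Length 5.

5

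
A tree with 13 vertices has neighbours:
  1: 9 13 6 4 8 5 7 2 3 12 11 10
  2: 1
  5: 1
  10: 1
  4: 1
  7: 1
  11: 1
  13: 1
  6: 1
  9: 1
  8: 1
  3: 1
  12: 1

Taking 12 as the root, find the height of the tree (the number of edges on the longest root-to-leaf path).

10 sits deepest: 12 – 1 – 10 — 2 edges from the root.

2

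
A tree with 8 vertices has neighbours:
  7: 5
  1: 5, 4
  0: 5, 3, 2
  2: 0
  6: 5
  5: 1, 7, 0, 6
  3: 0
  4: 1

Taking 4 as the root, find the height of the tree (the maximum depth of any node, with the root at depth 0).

4

3 sits deepest: 4 – 1 – 5 – 0 – 3 — 4 edges from the root.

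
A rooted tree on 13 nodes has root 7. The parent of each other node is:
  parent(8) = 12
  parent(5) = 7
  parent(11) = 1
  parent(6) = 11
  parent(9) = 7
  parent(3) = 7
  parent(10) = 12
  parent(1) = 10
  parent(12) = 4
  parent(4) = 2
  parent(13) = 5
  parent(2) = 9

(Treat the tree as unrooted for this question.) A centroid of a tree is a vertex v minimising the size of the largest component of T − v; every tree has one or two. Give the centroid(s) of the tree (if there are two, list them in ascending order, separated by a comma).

4

Delete 4: the remaining components have sizes 6, 6. Max 6 ≤ 6, so 4 is a centroid.
Every other node leaves some component of size > 6, so the centroid is unique.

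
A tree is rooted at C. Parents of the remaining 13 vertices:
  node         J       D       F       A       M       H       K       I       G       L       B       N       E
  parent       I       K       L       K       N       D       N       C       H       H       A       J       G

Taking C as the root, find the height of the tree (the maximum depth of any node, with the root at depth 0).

The longest root-to-leaf path is C-I-J-N-K-D-H-G-E (8 edges).

8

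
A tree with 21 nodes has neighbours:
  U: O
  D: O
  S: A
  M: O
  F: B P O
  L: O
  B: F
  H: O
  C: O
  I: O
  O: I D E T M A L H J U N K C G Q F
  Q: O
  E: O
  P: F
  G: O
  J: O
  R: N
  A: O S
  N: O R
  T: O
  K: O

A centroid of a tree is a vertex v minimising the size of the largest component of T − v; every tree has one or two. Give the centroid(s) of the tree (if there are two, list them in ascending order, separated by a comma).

O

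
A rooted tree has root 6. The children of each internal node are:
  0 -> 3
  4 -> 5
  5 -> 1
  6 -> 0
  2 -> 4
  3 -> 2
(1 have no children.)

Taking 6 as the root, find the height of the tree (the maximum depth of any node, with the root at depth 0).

6

A deepest node is 1, reached by 6 → 0 → 3 → 2 → 4 → 5 → 1.
That path has 6 edges, so the height is 6.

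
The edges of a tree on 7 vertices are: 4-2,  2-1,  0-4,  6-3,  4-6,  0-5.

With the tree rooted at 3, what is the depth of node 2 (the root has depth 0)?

3 – 6 – 4 – 2 — 3 edges.

3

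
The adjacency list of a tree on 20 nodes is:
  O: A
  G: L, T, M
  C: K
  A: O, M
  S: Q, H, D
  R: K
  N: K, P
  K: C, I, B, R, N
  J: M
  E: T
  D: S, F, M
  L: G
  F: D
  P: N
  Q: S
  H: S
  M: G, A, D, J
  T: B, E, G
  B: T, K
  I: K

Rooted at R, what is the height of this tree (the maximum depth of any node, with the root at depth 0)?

H sits deepest: R → K → B → T → G → M → D → S → H — 8 edges from the root.

8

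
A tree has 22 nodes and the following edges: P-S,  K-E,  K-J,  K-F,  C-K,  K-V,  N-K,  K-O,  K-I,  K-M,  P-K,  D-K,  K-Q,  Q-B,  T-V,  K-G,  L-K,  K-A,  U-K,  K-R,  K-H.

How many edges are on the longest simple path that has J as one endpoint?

3

Distances from J peak at 3, attained at T (S, B also at distance 3).
J – K – V – T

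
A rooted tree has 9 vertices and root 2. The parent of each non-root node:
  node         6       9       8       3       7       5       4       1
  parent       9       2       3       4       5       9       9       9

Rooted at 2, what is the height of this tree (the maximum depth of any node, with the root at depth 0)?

4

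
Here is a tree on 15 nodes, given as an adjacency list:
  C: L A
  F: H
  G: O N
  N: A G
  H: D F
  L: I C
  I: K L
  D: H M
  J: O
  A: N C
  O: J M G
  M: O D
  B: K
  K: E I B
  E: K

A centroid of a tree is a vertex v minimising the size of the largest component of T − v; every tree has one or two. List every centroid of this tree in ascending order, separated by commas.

Removing N splits the tree into components of sizes 7, 7; the largest is 7 ≤ ⌊15/2⌋ = 7.
Every other node leaves some component of size > 7, so the centroid is unique.

N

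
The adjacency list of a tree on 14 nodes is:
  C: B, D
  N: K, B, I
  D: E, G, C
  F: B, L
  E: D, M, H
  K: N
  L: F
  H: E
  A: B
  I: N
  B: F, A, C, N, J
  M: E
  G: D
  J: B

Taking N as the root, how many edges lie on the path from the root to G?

4

Climbing from G to the root: G–D–C–B–N. That's 4 steps.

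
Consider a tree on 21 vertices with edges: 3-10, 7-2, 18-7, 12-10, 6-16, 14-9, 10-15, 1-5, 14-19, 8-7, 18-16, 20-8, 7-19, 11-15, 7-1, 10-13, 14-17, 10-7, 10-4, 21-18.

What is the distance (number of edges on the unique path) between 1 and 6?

4

Walking from 1: 1 – 7 – 18 – 16 – 6. Length 4.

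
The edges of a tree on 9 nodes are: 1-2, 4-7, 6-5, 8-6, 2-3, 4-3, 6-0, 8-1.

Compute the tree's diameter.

7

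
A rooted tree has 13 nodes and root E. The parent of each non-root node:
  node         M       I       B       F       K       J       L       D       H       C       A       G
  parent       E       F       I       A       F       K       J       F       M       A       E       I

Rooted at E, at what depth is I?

3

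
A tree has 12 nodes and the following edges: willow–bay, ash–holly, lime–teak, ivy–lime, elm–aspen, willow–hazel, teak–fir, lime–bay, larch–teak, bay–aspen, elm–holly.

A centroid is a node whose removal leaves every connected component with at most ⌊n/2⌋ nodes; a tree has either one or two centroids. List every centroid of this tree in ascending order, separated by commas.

bay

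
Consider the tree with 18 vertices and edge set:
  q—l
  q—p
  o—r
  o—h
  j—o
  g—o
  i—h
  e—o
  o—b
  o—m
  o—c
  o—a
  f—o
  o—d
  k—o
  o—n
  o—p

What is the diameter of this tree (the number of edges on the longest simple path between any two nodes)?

Starting from l, a farthest node is i at distance 5.
One longest path: l – q – p – o – h – i.
So the diameter is 5.

5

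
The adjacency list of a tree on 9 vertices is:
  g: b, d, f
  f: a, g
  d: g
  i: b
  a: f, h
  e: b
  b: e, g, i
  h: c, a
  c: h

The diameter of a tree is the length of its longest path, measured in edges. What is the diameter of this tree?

6

A longest path is c – h – a – f – g – b – e, with 6 edges.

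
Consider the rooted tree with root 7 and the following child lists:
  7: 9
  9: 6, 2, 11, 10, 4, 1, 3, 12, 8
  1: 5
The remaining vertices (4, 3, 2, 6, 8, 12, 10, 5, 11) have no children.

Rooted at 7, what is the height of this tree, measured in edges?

The longest root-to-leaf path is 7 → 9 → 1 → 5 (3 edges).

3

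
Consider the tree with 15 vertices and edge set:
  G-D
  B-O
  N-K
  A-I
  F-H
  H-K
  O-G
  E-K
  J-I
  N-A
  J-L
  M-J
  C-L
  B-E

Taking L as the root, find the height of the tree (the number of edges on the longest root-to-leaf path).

The longest root-to-leaf path is L–J–I–A–N–K–E–B–O–G–D (10 edges).

10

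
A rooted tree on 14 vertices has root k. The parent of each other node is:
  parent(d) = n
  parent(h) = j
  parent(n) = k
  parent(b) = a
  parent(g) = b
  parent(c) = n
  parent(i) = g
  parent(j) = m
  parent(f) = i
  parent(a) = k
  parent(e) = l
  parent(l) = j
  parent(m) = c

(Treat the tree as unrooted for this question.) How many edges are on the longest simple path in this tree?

11

A longest path is e – l – j – m – c – n – k – a – b – g – i – f, with 11 edges.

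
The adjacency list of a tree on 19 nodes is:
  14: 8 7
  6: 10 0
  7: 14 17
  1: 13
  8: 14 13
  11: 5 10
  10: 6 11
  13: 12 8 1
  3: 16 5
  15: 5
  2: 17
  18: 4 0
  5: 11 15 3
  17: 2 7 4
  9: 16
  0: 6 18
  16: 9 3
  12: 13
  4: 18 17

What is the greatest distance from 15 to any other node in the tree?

13

A farthest node from 15 is 12 (1 also at distance 13).
The path 15 – 5 – 11 – 10 – 6 – 0 – 18 – 4 – 17 – 7 – 14 – 8 – 13 – 12 has 13 edges.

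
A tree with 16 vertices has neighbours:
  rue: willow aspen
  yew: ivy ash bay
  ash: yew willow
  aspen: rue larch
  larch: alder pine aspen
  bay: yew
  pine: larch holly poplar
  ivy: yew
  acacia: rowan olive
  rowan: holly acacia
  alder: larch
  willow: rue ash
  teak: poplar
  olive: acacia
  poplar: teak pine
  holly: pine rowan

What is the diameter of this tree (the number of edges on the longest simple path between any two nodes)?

Starting from ivy, a farthest node is olive at distance 11.
One longest path: ivy - yew - ash - willow - rue - aspen - larch - pine - holly - rowan - acacia - olive.
So the diameter is 11.

11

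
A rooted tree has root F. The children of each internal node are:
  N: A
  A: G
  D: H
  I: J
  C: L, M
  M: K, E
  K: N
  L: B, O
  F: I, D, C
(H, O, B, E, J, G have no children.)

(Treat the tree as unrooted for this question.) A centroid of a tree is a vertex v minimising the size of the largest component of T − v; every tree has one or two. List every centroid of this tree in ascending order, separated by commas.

If C is removed the pieces have sizes 6, 5, 3, all ≤ ⌊15/2⌋ = 7.
No neighbour of C does as well, so C is the unique centroid.

C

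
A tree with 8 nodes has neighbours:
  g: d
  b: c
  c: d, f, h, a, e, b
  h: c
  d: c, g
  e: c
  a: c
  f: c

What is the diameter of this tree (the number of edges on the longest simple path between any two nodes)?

3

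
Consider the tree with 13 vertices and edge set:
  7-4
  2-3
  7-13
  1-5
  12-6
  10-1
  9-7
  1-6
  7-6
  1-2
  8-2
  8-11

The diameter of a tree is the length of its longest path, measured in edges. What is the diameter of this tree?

6

BFS from 11 reaches 13 last, at distance 6; BFS from 13 confirms no node is farther.
Path: 11-8-2-1-6-7-13.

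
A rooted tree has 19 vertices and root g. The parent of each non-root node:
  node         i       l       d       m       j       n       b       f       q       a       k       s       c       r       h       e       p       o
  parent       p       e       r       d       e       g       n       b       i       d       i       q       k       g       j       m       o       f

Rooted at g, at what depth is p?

Climbing from p to the root: p – o – f – b – n – g. That's 5 steps.

5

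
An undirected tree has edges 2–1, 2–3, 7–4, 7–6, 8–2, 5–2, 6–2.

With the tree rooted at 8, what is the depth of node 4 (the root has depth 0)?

8 – 2 – 6 – 7 – 4 — 4 edges.

4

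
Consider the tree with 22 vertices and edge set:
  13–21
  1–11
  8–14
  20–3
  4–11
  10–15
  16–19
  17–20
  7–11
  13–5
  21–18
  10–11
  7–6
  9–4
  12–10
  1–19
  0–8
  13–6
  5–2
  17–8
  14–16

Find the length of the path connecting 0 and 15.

Walking from 0: 0–8–14–16–19–1–11–10–15. Length 8.

8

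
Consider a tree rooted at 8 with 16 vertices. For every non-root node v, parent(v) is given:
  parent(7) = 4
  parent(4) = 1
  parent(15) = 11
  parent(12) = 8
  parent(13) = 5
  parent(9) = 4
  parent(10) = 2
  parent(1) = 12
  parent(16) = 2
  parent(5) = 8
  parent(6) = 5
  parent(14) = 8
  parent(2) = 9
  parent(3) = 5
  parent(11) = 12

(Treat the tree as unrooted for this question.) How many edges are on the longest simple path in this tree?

A longest path is 16-2-9-4-1-12-8-5-3, with 8 edges.

8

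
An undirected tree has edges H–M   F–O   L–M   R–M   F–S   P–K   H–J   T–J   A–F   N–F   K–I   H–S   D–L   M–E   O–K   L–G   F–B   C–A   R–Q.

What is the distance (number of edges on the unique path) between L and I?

The path is L - M - H - S - F - O - K - I, which has 7 edges.

7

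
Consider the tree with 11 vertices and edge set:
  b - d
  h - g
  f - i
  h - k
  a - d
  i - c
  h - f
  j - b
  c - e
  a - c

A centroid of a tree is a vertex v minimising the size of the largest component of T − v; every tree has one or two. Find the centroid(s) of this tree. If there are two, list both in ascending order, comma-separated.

c

Removing c splits the tree into components of sizes 5, 4, 1; the largest is 5 ≤ ⌊11/2⌋ = 5.
Every other node leaves some component of size > 5, so the centroid is unique.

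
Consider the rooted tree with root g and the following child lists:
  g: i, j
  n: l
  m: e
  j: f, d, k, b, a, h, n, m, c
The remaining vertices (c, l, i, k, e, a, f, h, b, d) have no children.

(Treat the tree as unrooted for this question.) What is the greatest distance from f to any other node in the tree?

A farthest node from f is e (l, i also at distance 3).
The path f-j-m-e has 3 edges.

3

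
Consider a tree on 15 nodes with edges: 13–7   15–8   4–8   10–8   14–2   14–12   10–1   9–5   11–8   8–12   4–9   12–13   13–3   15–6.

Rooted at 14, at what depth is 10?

3

Path from 14 to 10: 14 – 12 – 8 – 10, which has 3 edges.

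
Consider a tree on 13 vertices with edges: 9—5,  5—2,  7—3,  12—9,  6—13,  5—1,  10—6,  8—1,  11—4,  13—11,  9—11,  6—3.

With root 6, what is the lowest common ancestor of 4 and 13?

13

Ancestors of 4 (toward the root): 4, 11, 13, 6.
Ancestors of 13: 13, 6.
The deepest node appearing in both lists is 13.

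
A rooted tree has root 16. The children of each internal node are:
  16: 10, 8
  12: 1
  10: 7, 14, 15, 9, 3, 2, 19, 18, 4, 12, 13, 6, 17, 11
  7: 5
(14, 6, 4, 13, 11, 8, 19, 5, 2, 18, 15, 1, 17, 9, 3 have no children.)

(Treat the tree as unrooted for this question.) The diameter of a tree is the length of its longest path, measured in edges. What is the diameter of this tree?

BFS from 5 reaches 1 last, at distance 4; BFS from 1 confirms no node is farther.
Path: 5 – 7 – 10 – 12 – 1.

4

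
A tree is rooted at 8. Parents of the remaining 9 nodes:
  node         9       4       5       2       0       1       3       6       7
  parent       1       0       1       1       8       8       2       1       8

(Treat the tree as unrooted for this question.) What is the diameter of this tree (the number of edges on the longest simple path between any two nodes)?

5

Starting from 3, a farthest node is 4 at distance 5.
One longest path: 3 - 2 - 1 - 8 - 0 - 4.
So the diameter is 5.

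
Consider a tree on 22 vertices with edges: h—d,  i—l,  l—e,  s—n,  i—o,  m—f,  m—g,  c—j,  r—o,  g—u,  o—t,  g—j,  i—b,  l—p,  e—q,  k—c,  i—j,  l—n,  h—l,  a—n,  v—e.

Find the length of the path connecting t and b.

3

The path is t–o–i–b, which has 3 edges.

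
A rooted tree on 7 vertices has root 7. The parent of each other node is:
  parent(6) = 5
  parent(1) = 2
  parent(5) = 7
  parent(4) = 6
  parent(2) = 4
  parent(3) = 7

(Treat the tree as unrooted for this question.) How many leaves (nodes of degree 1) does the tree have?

Degree-1 nodes: 1, 3 — 2 of them.

2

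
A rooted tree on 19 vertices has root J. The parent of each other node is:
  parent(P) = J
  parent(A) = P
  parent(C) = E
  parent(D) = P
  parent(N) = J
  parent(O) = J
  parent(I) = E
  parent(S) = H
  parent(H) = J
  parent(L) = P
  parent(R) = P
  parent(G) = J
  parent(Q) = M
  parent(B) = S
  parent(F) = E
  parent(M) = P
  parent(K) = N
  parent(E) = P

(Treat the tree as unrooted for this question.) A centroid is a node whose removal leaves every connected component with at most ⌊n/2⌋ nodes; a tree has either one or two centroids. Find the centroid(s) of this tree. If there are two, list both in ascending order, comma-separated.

If P is removed the pieces have sizes 8, 4, 2, 1, 1, 1, 1, all ≤ ⌊19/2⌋ = 9.
Every other node leaves some component of size > 9, so the centroid is unique.

P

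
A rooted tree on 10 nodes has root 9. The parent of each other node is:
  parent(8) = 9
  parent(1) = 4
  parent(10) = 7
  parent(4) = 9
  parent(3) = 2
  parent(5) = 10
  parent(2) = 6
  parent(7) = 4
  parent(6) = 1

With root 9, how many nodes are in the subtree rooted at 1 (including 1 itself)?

The subtree rooted at 1 contains: 1, 6, 2, 3 — 4 nodes.

4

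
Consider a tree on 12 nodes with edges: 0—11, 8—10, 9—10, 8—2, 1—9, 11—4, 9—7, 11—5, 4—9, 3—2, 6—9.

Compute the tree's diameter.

7

BFS from 5 reaches 3 last, at distance 7; BFS from 3 confirms no node is farther.
Path: 5 – 11 – 4 – 9 – 10 – 8 – 2 – 3.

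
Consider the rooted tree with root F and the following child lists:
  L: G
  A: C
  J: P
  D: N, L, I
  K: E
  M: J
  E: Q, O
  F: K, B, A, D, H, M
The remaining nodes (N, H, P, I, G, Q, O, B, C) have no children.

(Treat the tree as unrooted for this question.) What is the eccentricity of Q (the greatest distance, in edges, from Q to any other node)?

6

A farthest node from Q is P (G also at distance 6).
The path Q – E – K – F – M – J – P has 6 edges.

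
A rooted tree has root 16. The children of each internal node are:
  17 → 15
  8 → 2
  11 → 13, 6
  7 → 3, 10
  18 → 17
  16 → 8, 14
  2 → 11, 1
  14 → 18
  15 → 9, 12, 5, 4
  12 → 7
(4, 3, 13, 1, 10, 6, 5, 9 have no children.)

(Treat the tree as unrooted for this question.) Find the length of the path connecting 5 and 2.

7

The path is 5 - 15 - 17 - 18 - 14 - 16 - 8 - 2, which has 7 edges.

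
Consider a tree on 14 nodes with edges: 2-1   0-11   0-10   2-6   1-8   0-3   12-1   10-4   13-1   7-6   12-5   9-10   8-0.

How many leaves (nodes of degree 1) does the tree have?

7

Exactly 7 nodes have a single neighbour: 3, 4, 5, 7, 9, 11, 13.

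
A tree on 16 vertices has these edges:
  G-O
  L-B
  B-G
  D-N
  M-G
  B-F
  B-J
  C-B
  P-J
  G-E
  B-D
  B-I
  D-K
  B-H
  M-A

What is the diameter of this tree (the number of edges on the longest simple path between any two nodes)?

Starting from A, a farthest node is N at distance 5.
One longest path: A - M - G - B - D - N.
So the diameter is 5.

5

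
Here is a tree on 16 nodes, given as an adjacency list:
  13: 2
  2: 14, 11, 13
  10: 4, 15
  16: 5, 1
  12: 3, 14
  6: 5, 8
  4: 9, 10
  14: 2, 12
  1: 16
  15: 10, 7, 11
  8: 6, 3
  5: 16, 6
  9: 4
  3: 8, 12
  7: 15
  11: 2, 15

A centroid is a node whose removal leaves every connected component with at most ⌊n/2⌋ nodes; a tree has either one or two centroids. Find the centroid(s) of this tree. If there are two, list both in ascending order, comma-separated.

Delete 14: the remaining components have sizes 8, 7. Max 8 ≤ 8, so 14 is a centroid.
Its neighbour 2 also leaves a largest component of size 8, so both are centroids.

2, 14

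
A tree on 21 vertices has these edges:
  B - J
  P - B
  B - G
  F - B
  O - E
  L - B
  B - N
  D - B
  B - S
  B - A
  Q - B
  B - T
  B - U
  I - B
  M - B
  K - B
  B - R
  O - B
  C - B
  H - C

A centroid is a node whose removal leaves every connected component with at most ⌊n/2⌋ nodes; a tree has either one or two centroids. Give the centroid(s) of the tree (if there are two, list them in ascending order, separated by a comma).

B

If B is removed the pieces have sizes 2, 2, 1, 1, 1, 1, 1, 1, 1, 1, 1, 1, 1, 1, 1, 1, 1, 1, all ≤ ⌊21/2⌋ = 10.
Every other node leaves some component of size > 10, so the centroid is unique.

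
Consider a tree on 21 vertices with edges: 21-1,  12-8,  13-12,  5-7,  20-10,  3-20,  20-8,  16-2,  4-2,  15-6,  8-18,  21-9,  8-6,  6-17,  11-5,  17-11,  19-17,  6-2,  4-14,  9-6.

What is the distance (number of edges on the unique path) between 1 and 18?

1–21–9–6–8–18: 5 edges.

5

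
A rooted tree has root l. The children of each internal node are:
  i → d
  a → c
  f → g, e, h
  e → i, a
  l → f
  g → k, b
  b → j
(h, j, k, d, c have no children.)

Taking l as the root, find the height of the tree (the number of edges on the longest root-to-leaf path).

4

c sits deepest: l–f–e–a–c — 4 edges from the root.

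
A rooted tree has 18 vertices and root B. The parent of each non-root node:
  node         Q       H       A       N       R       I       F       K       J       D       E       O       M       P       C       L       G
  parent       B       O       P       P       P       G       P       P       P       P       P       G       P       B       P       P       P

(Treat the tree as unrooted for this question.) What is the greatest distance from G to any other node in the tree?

3

A farthest node from G is Q.
The path G – P – B – Q has 3 edges.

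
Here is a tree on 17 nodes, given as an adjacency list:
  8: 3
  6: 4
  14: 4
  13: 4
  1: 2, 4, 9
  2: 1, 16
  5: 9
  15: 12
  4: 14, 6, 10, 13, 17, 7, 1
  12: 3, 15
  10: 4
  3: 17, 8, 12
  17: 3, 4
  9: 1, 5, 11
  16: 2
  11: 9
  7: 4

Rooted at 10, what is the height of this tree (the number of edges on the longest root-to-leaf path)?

5

The longest root-to-leaf path is 10–4–17–3–12–15 (5 edges).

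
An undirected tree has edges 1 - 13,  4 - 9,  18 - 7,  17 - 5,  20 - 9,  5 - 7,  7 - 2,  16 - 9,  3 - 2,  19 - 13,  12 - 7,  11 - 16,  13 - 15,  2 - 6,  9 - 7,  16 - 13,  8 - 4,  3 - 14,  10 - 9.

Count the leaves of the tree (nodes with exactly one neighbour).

Exactly 12 nodes have a single neighbour: 1, 6, 8, 10, 11, 12, 14, 15, 17, 18, 19, 20.

12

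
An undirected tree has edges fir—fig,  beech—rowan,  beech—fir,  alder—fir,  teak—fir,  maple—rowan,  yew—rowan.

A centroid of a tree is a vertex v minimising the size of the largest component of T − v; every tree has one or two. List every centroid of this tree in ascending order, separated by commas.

beech, fir

If fir is removed the pieces have sizes 4, 1, 1, 1, all ≤ ⌊8/2⌋ = 4.
Its neighbour beech also leaves a largest component of size 4, so both are centroids.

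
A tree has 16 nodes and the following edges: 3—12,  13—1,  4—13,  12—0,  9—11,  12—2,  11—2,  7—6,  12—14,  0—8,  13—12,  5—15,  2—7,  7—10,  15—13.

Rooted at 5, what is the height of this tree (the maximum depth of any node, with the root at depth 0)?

A deepest node is 6, reached by 5-15-13-12-2-7-6.
That path has 6 edges, so the height is 6.

6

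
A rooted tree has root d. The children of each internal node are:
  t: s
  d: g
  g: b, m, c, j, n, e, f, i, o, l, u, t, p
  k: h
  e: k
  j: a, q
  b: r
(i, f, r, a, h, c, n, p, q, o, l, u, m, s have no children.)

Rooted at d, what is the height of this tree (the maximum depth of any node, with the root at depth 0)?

4

A deepest node is h, reached by d – g – e – k – h.
That path has 4 edges, so the height is 4.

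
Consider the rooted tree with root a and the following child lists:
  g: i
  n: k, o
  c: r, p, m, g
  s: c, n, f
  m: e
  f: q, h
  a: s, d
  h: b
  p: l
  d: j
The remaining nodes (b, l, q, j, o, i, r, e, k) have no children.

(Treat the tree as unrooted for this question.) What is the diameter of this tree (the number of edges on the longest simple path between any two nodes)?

6

A longest path is j-d-a-s-c-p-l, with 6 edges.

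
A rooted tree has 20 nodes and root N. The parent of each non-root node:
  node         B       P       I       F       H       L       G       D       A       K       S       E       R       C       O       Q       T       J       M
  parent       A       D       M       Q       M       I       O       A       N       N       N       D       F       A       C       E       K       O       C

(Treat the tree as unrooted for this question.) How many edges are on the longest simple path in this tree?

9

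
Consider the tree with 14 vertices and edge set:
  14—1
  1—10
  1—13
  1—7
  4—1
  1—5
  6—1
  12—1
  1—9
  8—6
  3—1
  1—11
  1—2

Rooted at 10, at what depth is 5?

2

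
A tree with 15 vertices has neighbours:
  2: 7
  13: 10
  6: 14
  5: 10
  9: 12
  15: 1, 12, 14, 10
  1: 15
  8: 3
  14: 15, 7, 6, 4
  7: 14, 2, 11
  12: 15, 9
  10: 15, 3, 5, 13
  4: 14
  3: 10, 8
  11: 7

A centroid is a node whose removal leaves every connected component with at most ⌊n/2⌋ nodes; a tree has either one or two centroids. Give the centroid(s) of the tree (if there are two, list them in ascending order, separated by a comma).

15

Delete 15: the remaining components have sizes 6, 5, 2, 1. Max 6 ≤ 7, so 15 is a centroid.
Every other node leaves some component of size > 7, so the centroid is unique.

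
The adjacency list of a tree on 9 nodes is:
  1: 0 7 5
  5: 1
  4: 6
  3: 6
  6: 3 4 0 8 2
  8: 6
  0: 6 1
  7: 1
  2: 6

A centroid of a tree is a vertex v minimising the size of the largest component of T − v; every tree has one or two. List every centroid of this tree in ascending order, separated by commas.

If 6 is removed the pieces have sizes 4, 1, 1, 1, 1, all ≤ ⌊9/2⌋ = 4.
No neighbour of 6 does as well, so 6 is the unique centroid.

6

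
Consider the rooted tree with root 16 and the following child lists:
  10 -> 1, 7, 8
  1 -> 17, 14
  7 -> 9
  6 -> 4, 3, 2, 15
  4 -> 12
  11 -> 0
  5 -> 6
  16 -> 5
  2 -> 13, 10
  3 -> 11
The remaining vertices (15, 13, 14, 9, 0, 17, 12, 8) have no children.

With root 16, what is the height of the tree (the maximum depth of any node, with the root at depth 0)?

6

A deepest node is 14, reached by 16 – 5 – 6 – 2 – 10 – 1 – 14.
That path has 6 edges, so the height is 6.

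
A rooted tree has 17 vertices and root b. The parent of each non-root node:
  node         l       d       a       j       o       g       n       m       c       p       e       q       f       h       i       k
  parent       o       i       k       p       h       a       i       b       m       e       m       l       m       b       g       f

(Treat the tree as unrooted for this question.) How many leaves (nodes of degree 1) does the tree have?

5

The leaves are c, d, j, n, q.
That is 5 leaves.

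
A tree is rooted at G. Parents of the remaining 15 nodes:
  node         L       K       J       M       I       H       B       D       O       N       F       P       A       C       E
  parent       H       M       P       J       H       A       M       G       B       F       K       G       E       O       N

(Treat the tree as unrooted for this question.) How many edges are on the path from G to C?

6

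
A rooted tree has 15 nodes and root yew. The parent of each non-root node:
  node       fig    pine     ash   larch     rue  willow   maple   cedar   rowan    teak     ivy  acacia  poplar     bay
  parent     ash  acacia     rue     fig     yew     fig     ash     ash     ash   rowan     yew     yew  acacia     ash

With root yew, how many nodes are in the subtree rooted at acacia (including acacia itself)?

3

acacia's subtree: {acacia, pine, poplar}, size 3.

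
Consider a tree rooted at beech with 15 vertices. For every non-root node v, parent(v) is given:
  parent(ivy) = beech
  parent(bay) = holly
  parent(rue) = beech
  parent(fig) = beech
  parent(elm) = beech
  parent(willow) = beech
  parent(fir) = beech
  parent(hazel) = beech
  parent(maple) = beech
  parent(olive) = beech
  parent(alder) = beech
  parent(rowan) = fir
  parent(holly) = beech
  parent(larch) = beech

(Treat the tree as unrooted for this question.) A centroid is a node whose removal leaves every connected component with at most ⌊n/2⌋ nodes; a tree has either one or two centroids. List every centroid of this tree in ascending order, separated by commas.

Removing beech splits the tree into components of sizes 2, 2, 1, 1, 1, 1, 1, 1, 1, 1, 1, 1; the largest is 2 ≤ ⌊15/2⌋ = 7.
No neighbour of beech does as well, so beech is the unique centroid.

beech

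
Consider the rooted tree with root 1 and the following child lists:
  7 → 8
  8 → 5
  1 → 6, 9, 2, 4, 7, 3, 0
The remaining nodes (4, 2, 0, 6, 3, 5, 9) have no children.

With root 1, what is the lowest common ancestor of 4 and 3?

1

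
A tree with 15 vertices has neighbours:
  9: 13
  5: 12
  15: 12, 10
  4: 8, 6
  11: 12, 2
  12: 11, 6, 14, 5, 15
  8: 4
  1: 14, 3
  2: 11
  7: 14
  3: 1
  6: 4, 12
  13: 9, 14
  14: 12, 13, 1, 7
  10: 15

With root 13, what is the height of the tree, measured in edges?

5

A deepest node is 8, reached by 13-14-12-6-4-8.
That path has 5 edges, so the height is 5.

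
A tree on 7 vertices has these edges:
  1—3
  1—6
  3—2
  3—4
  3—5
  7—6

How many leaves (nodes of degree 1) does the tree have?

4

Degree-1 nodes: 2, 4, 5, 7 — 4 of them.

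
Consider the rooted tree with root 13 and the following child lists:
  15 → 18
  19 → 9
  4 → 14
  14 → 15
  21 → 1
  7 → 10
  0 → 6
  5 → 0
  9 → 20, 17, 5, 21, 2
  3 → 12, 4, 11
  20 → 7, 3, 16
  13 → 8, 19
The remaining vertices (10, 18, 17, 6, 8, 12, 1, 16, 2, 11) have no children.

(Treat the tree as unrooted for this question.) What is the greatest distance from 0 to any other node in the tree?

Distances from 0 peak at 8, attained at 18.
0-5-9-20-3-4-14-15-18

8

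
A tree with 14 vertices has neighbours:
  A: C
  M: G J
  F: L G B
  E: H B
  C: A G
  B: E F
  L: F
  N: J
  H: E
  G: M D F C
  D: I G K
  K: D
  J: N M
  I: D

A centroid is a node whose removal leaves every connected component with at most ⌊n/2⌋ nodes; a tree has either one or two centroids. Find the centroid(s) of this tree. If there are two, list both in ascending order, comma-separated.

If G is removed the pieces have sizes 5, 3, 3, 2, all ≤ ⌊14/2⌋ = 7.
Every other node leaves some component of size > 7, so the centroid is unique.

G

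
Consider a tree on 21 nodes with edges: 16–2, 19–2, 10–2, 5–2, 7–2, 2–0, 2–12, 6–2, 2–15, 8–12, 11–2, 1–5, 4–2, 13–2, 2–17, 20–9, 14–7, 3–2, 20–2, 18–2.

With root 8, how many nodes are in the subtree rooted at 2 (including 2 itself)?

19

Descendants of 2 (including itself): 2, 13, 17, 7, 11, 5, 10, 16, 19, 15, 18, 20, 4, 0, 6, 3, 14, 1, 9. That's 19.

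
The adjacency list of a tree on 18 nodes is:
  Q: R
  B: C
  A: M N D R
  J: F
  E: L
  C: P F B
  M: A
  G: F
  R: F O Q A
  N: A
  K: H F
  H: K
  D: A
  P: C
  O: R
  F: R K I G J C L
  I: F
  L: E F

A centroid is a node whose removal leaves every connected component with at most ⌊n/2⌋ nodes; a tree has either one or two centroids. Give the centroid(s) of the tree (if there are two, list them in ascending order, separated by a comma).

If F is removed the pieces have sizes 7, 3, 2, 2, 1, 1, 1, all ≤ ⌊18/2⌋ = 9.
Every other node leaves some component of size > 9, so the centroid is unique.

F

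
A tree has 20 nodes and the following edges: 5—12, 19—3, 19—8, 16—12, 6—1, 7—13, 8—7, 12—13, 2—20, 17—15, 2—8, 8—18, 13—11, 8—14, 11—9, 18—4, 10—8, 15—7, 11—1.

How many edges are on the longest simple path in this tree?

BFS from 4 reaches 6 last, at distance 7; BFS from 6 confirms no node is farther.
Path: 4–18–8–7–13–11–1–6.

7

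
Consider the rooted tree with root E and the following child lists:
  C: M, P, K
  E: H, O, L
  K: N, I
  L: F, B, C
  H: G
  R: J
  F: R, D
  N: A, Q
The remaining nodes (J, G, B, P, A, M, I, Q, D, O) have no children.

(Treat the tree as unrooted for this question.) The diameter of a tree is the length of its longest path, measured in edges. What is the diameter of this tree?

7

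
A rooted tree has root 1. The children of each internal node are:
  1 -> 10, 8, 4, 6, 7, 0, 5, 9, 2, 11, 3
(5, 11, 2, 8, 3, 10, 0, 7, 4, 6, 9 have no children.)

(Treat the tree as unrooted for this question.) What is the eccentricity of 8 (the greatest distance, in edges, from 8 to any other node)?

The node farthest from 8 is 11 (2, 0, 7, 9, 4, 10, 3, 5, 6 also at distance 2), via 8-1-11 — 2 edges.

2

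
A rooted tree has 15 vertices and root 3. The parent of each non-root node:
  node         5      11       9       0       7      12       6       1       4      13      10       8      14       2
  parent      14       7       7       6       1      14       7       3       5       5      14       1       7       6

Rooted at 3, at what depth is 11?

3

Climbing from 11 to the root: 11–7–1–3. That's 3 steps.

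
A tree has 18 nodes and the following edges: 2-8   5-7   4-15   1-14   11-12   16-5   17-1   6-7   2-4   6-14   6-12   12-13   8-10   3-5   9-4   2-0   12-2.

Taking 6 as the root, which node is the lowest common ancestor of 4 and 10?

2

4's ancestor chain is 4, 2, 12, 6 and 10's is 10, 8, 2, 12, 6; they first meet at 2.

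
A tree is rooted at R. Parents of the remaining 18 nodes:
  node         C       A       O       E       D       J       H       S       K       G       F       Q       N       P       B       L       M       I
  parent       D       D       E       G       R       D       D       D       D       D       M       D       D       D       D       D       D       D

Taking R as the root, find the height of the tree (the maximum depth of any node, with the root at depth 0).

The longest root-to-leaf path is R – D – G – E – O (4 edges).

4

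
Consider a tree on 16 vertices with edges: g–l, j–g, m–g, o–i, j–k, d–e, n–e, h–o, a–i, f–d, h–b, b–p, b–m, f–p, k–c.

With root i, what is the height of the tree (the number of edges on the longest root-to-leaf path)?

8

n sits deepest: i → o → h → b → p → f → d → e → n — 8 edges from the root.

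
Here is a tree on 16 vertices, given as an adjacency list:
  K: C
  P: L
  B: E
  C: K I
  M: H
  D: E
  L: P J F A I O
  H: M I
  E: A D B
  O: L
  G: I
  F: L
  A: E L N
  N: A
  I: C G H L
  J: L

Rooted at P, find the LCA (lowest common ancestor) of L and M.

Path L→root: L P; path M→root: M H I L P.
First common node: L.

L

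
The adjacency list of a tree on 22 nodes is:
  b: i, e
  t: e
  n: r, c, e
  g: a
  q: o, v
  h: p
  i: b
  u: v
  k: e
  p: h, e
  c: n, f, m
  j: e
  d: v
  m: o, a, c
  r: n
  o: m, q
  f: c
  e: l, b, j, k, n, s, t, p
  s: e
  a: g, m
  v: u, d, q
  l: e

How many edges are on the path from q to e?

5

Walking from q: q - o - m - c - n - e. Length 5.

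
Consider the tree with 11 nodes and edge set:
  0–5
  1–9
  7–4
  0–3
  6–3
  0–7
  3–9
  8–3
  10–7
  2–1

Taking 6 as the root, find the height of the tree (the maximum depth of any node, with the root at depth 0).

A deepest node is 10, reached by 6 – 3 – 0 – 7 – 10.
That path has 4 edges, so the height is 4.

4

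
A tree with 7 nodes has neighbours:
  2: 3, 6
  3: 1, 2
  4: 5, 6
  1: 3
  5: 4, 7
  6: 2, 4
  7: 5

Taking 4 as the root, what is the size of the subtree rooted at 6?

4

The subtree rooted at 6 contains: 6, 2, 3, 1 — 4 nodes.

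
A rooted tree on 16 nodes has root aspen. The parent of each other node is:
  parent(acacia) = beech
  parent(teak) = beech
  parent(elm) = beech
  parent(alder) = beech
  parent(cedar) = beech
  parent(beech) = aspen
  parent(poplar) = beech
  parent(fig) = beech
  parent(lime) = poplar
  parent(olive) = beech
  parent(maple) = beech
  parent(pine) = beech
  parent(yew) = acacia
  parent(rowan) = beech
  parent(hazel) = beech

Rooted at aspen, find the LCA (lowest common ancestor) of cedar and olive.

cedar's ancestor chain is cedar, beech, aspen and olive's is olive, beech, aspen; they first meet at beech.

beech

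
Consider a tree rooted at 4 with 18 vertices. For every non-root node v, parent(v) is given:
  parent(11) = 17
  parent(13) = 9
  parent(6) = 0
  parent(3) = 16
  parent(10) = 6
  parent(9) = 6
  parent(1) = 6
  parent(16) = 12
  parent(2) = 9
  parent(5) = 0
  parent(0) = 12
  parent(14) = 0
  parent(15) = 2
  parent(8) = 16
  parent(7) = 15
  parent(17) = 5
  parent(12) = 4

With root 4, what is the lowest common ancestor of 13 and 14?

0

Ancestors of 13 (toward the root): 13, 9, 6, 0, 12, 4.
Ancestors of 14: 14, 0, 12, 4.
The deepest node appearing in both lists is 0.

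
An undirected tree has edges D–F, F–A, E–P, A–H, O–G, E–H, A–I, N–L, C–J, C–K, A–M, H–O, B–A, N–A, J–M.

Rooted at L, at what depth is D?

4

L–N–A–F–D — 4 edges.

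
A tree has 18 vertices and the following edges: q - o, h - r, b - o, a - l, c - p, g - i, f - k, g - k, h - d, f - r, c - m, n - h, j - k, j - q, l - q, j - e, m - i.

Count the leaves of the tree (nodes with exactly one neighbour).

Exactly 6 nodes have a single neighbour: a, b, d, e, n, p.

6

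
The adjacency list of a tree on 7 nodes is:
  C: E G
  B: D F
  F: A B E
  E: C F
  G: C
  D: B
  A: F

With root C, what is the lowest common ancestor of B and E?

B's ancestor chain is B, F, E, C and E's is E, C; they first meet at E.

E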